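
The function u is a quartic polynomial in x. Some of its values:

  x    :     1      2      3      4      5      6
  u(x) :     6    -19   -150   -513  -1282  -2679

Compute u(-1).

First differences: -25, -131, -363, -769, -1397. Second differences: -106, -232, -406, -628. Third differences: -126, -174, -222. Fourth differences: -48, -48.
Level-4 differences are constant, so u has degree 4.
Fitting a degree-4 polynomial gives u(x) = -2x^4 - x³ + 3x² + 3x + 3.
Then u(-1) = 2.

2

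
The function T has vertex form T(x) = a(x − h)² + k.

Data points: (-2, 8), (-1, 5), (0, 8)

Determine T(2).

32

First differences -3, 3; second difference 6 = 2a, so a = 3.
Expanding, the x-coefficient is −2ah = -6h; matching it to the data gives h = -1, and then k = 5.
So T(x) = 3(x + 1)² + 5.
T(2) = 3·3² + 5 = 32.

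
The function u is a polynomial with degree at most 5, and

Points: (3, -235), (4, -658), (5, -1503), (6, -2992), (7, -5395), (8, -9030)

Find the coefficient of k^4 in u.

-2

First differences: -423, -845, -1489, -2403, -3635. Second differences: -422, -644, -914, -1232. Third differences: -222, -270, -318. Fourth differences: -48, -48.
Level-4 differences are constant, so u has degree 4.
Fitting a degree-4 polynomial gives u(k) = -2k^4 - k³ - 5k² - k + 2.
The coefficient of k^4 is -2.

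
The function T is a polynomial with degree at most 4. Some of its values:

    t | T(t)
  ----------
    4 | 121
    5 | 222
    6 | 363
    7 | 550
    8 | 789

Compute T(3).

54

First differences: 101, 141, 187, 239. Second differences: 40, 46, 52. Third differences: 6, 6.
Level-3 differences are constant, so T has degree 3.
Fitting a degree-3 polynomial gives T(t) = t³ + 5t² - 5t - 3.
Then T(3) = 54.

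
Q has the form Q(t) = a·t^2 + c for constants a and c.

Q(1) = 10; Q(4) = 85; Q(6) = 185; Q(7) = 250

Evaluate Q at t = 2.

From Q(1) = 10 and Q(4) = 85: 1a + c = 10 and 16a + c = 85.
Subtracting: 15a = 75, so a = 5; then c = 10 − 5·1 = 5.
So Q(t) = 5t² + 5, and Q(2) = 25.

25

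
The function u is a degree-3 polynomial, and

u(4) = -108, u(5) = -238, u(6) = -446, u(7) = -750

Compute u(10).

Write u(x) = ax³ + bx² + cx + d; the 4 given values yield a linear system in the 4 coefficients.
Solving, u(x) = -3x³ + 6x² - x - 8.
Then u(10) = -2418.

-2418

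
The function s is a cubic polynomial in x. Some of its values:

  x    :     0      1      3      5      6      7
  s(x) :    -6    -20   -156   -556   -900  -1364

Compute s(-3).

36

Write s(x) = ax³ + bx² + cx + d; the 6 given values yield a linear system in the 4 coefficients.
Solving, s(x) = -3x³ - 6x² - 5x - 6.
Then s(-3) = 36.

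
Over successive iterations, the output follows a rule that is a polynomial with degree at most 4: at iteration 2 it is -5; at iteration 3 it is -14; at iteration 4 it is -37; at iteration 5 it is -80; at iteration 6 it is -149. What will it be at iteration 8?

-389

Write the value at x as P(x).
First differences: -9, -23, -43, -69. Second differences: -14, -20, -26. Third differences: -6, -6.
Level-3 differences are constant, so P has degree 3.
Fitting a degree-3 polynomial gives P(x) = -x³ + 2x² - 5.
Then P(8) = -389.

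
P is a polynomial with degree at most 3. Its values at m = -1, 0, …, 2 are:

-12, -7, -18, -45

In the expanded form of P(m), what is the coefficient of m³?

0

First differences: 5, -11, -27. Second differences: -16, -16.
Level-2 differences are constant, so P has degree 2.
Fitting a degree-2 polynomial gives P(m) = -8m² - 3m - 7.
The coefficient of m³ is 0.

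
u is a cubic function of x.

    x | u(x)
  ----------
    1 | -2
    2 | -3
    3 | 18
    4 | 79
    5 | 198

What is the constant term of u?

3

Write u(x) = ax³ + bx² + cx + d; the 5 given values yield a linear system in the 4 coefficients.
Solving, u(x) = 3x³ - 7x² - x + 3.
The constant term is u(0) = 3.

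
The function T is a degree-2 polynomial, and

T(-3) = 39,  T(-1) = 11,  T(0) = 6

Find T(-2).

22

Write T(t) = at² + bt + c; the 3 given values yield a linear system in the 3 coefficients.
Solving, T(t) = 3t² - 2t + 6.
Then T(-2) = 22.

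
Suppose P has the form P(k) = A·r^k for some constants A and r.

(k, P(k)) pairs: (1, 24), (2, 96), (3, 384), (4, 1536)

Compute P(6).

24576

Consecutive ratio: 96/24 = 4, and 384/96 = 4, so r = 4.
Then A·4^1 = 24 gives A = 6, and P(k) = 6·4^k.
P(6) = 6·4^6 = 24576.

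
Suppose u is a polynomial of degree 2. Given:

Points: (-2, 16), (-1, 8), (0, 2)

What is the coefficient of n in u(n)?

-5

Write u(n) = an² + bn + c; the 3 given values yield a linear system in the 3 coefficients.
Solving, u(n) = n² - 5n + 2.
The coefficient of n is -5.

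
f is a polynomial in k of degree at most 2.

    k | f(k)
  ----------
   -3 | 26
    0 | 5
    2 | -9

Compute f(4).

Write f(k) = ak² + bk + c; the 3 given values yield a linear system in the 3 coefficients.
Solving, the leading coefficient vanishes, and f(k) = -7k + 5.
Then f(4) = -23.

-23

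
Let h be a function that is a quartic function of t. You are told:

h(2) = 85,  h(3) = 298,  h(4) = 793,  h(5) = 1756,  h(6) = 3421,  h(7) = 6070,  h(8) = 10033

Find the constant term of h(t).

First differences: 213, 495, 963, 1665, 2649, 3963. Second differences: 282, 468, 702, 984, 1314. Third differences: 186, 234, 282, 330. Fourth differences: 48, 48, 48.
Level-4 differences are constant, so h has degree 4.
Fitting a degree-4 polynomial gives h(t) = 2t^4 + 3t³ + 4t² + 6t + 1.
The constant term is h(0) = 1.

1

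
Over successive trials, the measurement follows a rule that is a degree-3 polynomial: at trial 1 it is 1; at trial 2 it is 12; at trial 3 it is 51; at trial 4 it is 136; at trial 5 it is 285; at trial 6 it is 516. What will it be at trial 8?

1296

Write the value at t as h(t).
First differences: 11, 39, 85, 149, 231. Second differences: 28, 46, 64, 82. Third differences: 18, 18, 18.
Level-3 differences are constant, so h has degree 3.
Fitting a degree-3 polynomial gives h(t) = 3t³ - 4t² + 2t.
Then h(8) = 1296.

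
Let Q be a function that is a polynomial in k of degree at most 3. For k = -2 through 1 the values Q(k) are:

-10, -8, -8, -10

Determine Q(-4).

First differences: 2, 0, -2. Second differences: -2, -2.
Level-2 differences are constant, so Q has degree 2.
Fitting a degree-2 polynomial gives Q(k) = -k² - k - 8.
Then Q(-4) = -20.

-20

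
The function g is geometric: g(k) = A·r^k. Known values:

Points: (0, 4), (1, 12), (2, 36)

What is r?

3

Consecutive ratio: 12/4 = 3, and 36/12 = 3, so r = 3.
Then A·3^0 = 4 gives A = 4, and g(k) = 4·3^k.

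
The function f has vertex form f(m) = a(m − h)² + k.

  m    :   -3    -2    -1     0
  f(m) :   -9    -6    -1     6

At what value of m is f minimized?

First differences 3, 5, 7; second difference 2 = 2a, so a = 1.
Expanding, the m-coefficient is −2ah = -2h; matching it to the data gives h = -4, and then k = -10.
So f(m) = 1(m + 4)² − 10.
Hence h = -4.

-4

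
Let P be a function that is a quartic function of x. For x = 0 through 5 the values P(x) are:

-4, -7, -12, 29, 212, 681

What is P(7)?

3293

Write P(x) = ax^4 + bx³ + cx² + dx + e; the 6 given values yield a linear system in the 5 coefficients.
Solving, P(x) = 2x^4 - 4x³ - 3x² + 2x - 4.
Then P(7) = 3293.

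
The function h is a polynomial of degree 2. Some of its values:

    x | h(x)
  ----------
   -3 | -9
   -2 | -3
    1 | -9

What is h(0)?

-3

Write h(x) = ax² + bx + c; the 3 given values yield a linear system in the 3 coefficients.
Solving, h(x) = -2x² - 4x - 3.
The constant term is h(0) = -3.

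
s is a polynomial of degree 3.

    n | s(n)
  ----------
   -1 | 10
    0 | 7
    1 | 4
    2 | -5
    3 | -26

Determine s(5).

First differences: -3, -3, -9, -21. Second differences: 0, -6, -12. Third differences: -6, -6.
Level-3 differences are constant, so s has degree 3.
Fitting a degree-3 polynomial gives s(n) = -n³ - 2n + 7.
Then s(5) = -128.

-128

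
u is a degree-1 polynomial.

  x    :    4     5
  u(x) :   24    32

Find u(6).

Write u(x) = ax + b; the 2 given values yield a linear system in the 2 coefficients.
Solving, u(x) = 8x - 8.
Then u(6) = 40.

40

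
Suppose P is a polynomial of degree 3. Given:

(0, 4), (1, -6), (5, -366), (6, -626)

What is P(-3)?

130

Write P(n) = an³ + bn² + cn + d; the 4 given values yield a linear system in the 4 coefficients.
Solving, P(n) = -3n³ + 2n² - 9n + 4.
Then P(-3) = 130.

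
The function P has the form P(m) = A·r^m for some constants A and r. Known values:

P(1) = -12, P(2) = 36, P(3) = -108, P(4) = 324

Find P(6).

Consecutive ratio: 36/(-12) = -3, and -108/36 = -3, so r = -3.
Then A·(-3)^1 = -12 gives A = 4, and P(m) = 4·(-3)^m.
P(6) = 4·(-3)^6 = 2916.

2916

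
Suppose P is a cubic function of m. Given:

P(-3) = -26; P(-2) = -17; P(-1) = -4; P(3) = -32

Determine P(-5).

-8

Write P(m) = am³ + bm² + cm + d; the 4 given values yield a linear system in the 4 coefficients.
Solving, P(m) = -m³ - 4m² + 8m + 7.
Then P(-5) = -8.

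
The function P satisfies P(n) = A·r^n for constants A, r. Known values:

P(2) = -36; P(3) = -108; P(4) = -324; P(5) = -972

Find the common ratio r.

Consecutive ratio: -108/(-36) = 3, and -324/(-108) = 3, so r = 3.
Then A·3^2 = -36 gives A = -4, and P(n) = -4·3^n.

3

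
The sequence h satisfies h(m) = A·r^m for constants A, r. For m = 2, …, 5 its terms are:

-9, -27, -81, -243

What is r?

Consecutive ratio: -27/(-9) = 3, and -81/(-27) = 3, so r = 3.
Then A·3^2 = -9 gives A = -1, and h(m) = -1·3^m.

3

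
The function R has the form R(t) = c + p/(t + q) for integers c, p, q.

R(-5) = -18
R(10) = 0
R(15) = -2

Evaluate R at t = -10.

(R(t) − c)(t + q) = p for each data point; the three points give a linear system in c and q, then p follows.
Solving: c = -6, q = 0, p = 60, so R(t) = -6 + 60/(t + 0).
Then R(-10) = -6 + 60/(-10) = -12.

-12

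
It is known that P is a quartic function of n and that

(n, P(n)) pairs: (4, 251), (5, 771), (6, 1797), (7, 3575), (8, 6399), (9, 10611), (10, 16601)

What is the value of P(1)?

-13

First differences: 520, 1026, 1778, 2824, 4212, 5990. Second differences: 506, 752, 1046, 1388, 1778. Third differences: 246, 294, 342, 390. Fourth differences: 48, 48, 48.
Level-4 differences are constant, so P has degree 4.
Fitting a degree-4 polynomial gives P(n) = 2n^4 - 3n³ - 4n² + n - 9.
Then P(1) = -13.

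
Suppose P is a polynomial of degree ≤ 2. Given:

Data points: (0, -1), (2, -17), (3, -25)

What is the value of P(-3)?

Write P(t) = at² + bt + c; the 3 given values yield a linear system in the 3 coefficients.
Solving, the leading coefficient vanishes, and P(t) = -8t - 1.
Then P(-3) = 23.

23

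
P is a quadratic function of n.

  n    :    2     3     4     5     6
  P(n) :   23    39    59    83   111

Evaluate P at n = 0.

3

First differences: 16, 20, 24, 28. Second differences: 4, 4, 4.
Level-2 differences are constant, so P has degree 2.
Fitting a degree-2 polynomial gives P(n) = 2n² + 6n + 3.
Then P(0) = 3.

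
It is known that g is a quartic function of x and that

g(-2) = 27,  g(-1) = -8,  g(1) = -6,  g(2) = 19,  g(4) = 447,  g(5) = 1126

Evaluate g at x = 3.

Write g(x) = ax^4 + bx³ + cx² + dx + e; the 6 given values yield a linear system in the 5 coefficients.
Solving, g(x) = 2x^4 - x³ + 2x - 9.
Then g(3) = 132.

132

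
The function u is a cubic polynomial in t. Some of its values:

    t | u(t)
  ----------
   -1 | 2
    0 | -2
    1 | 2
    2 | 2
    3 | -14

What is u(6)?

-278

First differences: -4, 4, 0, -16. Second differences: 8, -4, -16. Third differences: -12, -12.
Level-3 differences are constant, so u has degree 3.
Fitting a degree-3 polynomial gives u(t) = -2t³ + 4t² + 2t - 2.
Then u(6) = -278.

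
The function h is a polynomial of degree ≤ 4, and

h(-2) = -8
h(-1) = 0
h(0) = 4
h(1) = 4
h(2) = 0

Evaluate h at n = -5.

First differences: 8, 4, 0, -4. Second differences: -4, -4, -4.
Level-2 differences are constant, so h has degree 2.
Fitting a degree-2 polynomial gives h(n) = -2n² + 2n + 4.
Then h(-5) = -56.

-56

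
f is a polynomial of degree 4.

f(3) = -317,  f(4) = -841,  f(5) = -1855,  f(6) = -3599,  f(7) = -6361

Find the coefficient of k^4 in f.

-2

Write f(k) = ak^4 + bk³ + ck² + dk + e; the 5 given values yield a linear system in the 5 coefficients.
Solving, f(k) = -2k^4 - 4k³ - 3k² - 5k - 5.
The coefficient of k^4 is -2.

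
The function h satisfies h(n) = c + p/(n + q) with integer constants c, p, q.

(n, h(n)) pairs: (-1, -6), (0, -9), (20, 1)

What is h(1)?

-18

(h(n) − c)(n + q) = p for each data point; the three points give a linear system in c and q, then p follows.
Solving: c = 0, q = -2, p = 18, so h(n) = 18/(n − 2).
Then h(1) = 0 + 18/(-1) = -18.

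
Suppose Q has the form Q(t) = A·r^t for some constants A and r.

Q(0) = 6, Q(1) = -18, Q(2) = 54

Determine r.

-3

Consecutive ratio: -18/6 = -3, and 54/(-18) = -3, so r = -3.
Then A·(-3)^0 = 6 gives A = 6, and Q(t) = 6·(-3)^t.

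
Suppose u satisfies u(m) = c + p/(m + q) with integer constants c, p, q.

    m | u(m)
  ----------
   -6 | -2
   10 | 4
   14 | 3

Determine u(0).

(u(m) − c)(m + q) = p for each data point; the three points give a linear system in c and q, then p follows.
Solving: c = 1, q = -2, p = 24, so u(m) = 1 + 24/(m − 2).
Then u(0) = 1 + 24/(-2) = -11.

-11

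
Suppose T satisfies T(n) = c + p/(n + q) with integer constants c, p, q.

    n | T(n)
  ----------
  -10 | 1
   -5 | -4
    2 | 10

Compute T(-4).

-8

(T(n) − c)(n + q) = p for each data point; the three points give a linear system in c and q, then p follows.
Solving: c = 4, q = 2, p = 24, so T(n) = 4 + 24/(n + 2).
Then T(-4) = 4 + 24/(-2) = -8.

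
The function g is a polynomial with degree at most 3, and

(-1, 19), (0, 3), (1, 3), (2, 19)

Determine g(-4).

163

First differences: -16, 0, 16. Second differences: 16, 16.
Level-2 differences are constant, so g has degree 2.
Fitting a degree-2 polynomial gives g(n) = 8n² - 8n + 3.
Then g(-4) = 163.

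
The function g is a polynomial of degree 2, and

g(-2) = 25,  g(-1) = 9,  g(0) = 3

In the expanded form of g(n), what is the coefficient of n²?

Write g(n) = an² + bn + c; the 3 given values yield a linear system in the 3 coefficients.
Solving, g(n) = 5n² - n + 3.
The coefficient of n² is 5.

5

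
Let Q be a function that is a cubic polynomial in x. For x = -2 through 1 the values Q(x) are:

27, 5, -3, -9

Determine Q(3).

Write Q(x) = ax³ + bx² + cx + d; the 4 given values yield a linear system in the 4 coefficients.
Solving, Q(x) = -2x³ + x² - 5x - 3.
Then Q(3) = -63.

-63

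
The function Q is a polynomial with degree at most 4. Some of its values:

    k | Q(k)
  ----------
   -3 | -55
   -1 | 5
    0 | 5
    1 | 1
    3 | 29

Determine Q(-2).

Write Q(k) = ak^4 + bk³ + ck² + dk + e; the 5 given values yield a linear system in the 5 coefficients.
Solving, the leading coefficient vanishes, and Q(k) = 2k³ - 2k² - 4k + 5.
Then Q(-2) = -11.

-11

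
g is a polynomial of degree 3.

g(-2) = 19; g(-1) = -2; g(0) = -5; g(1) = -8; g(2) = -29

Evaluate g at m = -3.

76

First differences: -21, -3, -3, -21. Second differences: 18, 0, -18. Third differences: -18, -18.
Level-3 differences are constant, so g has degree 3.
Fitting a degree-3 polynomial gives g(m) = -3m³ - 5.
Then g(-3) = 76.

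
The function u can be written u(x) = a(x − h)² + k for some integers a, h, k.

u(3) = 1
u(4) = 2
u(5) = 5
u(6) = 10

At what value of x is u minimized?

3

First differences 1, 3, 5; second difference 2 = 2a, so a = 1.
Expanding, the x-coefficient is −2ah = -2h; matching it to the data gives h = 3, and then k = 1.
So u(x) = 1(x − 3)² + 1.
Hence h = 3.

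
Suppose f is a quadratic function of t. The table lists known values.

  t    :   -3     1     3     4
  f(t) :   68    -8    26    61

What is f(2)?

Write f(t) = at² + bt + c; the 4 given values yield a linear system in the 3 coefficients.
Solving, f(t) = 6t² - 7t - 7.
Then f(2) = 3.

3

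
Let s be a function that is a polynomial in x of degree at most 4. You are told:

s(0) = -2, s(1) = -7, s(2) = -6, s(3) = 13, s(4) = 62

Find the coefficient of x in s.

First differences: -5, 1, 19, 49. Second differences: 6, 18, 30. Third differences: 12, 12.
Level-3 differences are constant, so s has degree 3.
Fitting a degree-3 polynomial gives s(x) = 2x³ - 3x² - 4x - 2.
The coefficient of x is -4.

-4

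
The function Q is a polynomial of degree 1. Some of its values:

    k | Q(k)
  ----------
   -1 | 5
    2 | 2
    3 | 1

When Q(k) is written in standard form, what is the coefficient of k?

Write Q(k) = ak + b; the 3 given values yield a linear system in the 2 coefficients.
Solving, Q(k) = -k + 4.
The coefficient of k is -1.

-1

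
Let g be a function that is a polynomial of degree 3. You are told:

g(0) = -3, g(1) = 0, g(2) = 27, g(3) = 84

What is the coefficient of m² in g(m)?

9

Write g(m) = am³ + bm² + cm + d; the 4 given values yield a linear system in the 4 coefficients.
Solving, g(m) = m³ + 9m² - 7m - 3.
The coefficient of m² is 9.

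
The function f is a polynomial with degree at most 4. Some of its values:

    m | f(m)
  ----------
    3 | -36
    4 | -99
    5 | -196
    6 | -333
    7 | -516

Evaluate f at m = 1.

12

First differences: -63, -97, -137, -183. Second differences: -34, -40, -46. Third differences: -6, -6.
Level-3 differences are constant, so f has degree 3.
Fitting a degree-3 polynomial gives f(m) = -m³ - 5m² + 9m + 9.
Then f(1) = 12.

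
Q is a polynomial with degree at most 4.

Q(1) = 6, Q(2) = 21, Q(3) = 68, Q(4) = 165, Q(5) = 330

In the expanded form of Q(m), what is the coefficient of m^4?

0

Write Q(m) = am^4 + bm³ + cm² + dm + e; the 5 given values yield a linear system in the 5 coefficients.
Solving, the leading coefficient vanishes, and Q(m) = 3m³ - 2m² + 5.
The coefficient of m^4 is 0.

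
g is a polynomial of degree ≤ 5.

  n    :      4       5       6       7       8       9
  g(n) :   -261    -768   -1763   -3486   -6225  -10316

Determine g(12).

First differences: -507, -995, -1723, -2739, -4091. Second differences: -488, -728, -1016, -1352. Third differences: -240, -288, -336. Fourth differences: -48, -48.
Level-4 differences are constant, so g has degree 4.
Fitting a degree-4 polynomial gives g(n) = -2n^4 + 4n³ - 2n² + 5n + 7.
Then g(12) = -34781.

-34781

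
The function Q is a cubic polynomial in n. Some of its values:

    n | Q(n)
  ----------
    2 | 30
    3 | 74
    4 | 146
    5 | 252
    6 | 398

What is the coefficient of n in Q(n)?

First differences: 44, 72, 106, 146. Second differences: 28, 34, 40. Third differences: 6, 6.
Level-3 differences are constant, so Q has degree 3.
Fitting a degree-3 polynomial gives Q(n) = n³ + 5n² + 2.
The coefficient of n is 0.

0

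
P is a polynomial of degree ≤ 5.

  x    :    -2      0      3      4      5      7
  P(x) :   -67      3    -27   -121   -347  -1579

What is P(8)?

-2837

Write P(x) = ax^5 + bx^4 + cx³ + dx² + ex + p; the 6 given values yield a linear system in the 6 coefficients.
Solving, the leading coefficient vanishes, and P(x) = -x^4 + 3x³ - 5x² + 5x + 3.
Then P(8) = -2837.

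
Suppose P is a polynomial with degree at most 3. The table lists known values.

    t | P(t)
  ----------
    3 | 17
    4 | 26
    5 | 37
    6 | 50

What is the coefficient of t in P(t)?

First differences: 9, 11, 13. Second differences: 2, 2.
Level-2 differences are constant, so P has degree 2.
Fitting a degree-2 polynomial gives P(t) = t² + 2t + 2.
The coefficient of t is 2.

2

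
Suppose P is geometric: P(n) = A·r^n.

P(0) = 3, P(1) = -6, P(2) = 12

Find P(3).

-24

Consecutive ratio: -6/3 = -2, and 12/(-6) = -2, so r = -2.
Then A·(-2)^0 = 3 gives A = 3, and P(n) = 3·(-2)^n.
P(3) = 3·(-2)^3 = -24.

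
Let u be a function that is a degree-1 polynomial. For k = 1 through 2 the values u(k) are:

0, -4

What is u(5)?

Write u(k) = ak + b; the 2 given values yield a linear system in the 2 coefficients.
Solving, u(k) = -4k + 4.
Then u(5) = -16.

-16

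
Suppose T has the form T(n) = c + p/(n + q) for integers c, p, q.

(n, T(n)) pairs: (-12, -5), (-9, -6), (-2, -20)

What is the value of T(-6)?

(T(n) − c)(n + q) = p for each data point; the three points give a linear system in c and q, then p follows.
Solving: c = -2, q = 0, p = 36, so T(n) = -2 + 36/(n + 0).
Then T(-6) = -2 + 36/(-6) = -8.

-8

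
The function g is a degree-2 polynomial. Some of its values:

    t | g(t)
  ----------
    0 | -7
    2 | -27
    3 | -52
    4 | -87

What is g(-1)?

Write g(t) = at² + bt + c; the 4 given values yield a linear system in the 3 coefficients.
Solving, g(t) = -5t² - 7.
Then g(-1) = -12.

-12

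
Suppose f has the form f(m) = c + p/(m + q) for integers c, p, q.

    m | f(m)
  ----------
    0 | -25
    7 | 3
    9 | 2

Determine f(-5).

(f(m) − c)(m + q) = p for each data point; the three points give a linear system in c and q, then p follows.
Solving: c = -1, q = -1, p = 24, so f(m) = -1 + 24/(m − 1).
Then f(-5) = -1 + 24/(-6) = -5.

-5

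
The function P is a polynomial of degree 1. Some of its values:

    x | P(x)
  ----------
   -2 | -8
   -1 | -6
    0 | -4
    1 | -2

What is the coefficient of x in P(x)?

2

First differences: 2, 2, 2.
Level-1 differences are constant, so P has degree 1.
Fitting a degree-1 polynomial gives P(x) = 2x - 4.
The coefficient of x is 2.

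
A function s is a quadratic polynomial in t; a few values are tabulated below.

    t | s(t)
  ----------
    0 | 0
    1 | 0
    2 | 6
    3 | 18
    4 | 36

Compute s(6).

90

First differences: 0, 6, 12, 18. Second differences: 6, 6, 6.
Level-2 differences are constant, so s has degree 2.
Fitting a degree-2 polynomial gives s(t) = 3t² - 3t.
Then s(6) = 90.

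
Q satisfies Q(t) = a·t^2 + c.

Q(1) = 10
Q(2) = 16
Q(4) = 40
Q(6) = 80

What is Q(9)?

170

From Q(1) = 10 and Q(2) = 16: 1a + c = 10 and 4a + c = 16.
Subtracting: 3a = 6, so a = 2; then c = 10 − 2·1 = 8.
So Q(t) = 2t² + 8, and Q(9) = 170.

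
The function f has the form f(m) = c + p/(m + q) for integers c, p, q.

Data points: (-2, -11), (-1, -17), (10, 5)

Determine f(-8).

(f(m) − c)(m + q) = p for each data point; the three points give a linear system in c and q, then p follows.
Solving: c = 1, q = -1, p = 36, so f(m) = 1 + 36/(m − 1).
Then f(-8) = 1 + 36/(-9) = -3.

-3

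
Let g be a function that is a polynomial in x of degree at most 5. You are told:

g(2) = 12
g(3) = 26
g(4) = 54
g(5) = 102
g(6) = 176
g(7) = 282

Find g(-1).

First differences: 14, 28, 48, 74, 106. Second differences: 14, 20, 26, 32. Third differences: 6, 6, 6.
Level-3 differences are constant, so g has degree 3.
Fitting a degree-3 polynomial gives g(x) = x³ - 2x² + 5x + 2.
Then g(-1) = -6.

-6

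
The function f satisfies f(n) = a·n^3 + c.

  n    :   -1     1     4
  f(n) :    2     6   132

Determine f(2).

20

From f(-1) = 2 and f(1) = 6: -1a + c = 2 and 1a + c = 6.
Subtracting: 2a = 4, so a = 2; then c = 2 − 2·(-1) = 4.
So f(n) = 2n³ + 4, and f(2) = 20.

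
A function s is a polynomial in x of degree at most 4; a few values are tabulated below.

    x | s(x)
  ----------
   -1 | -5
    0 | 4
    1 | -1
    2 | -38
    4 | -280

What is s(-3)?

7

Write s(x) = ax^4 + bx³ + cx² + dx + e; the 5 given values yield a linear system in the 5 coefficients.
Solving, the leading coefficient vanishes, and s(x) = -3x³ - 7x² + 5x + 4.
Then s(-3) = 7.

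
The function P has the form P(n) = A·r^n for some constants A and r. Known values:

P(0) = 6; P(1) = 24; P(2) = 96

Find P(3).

384

Consecutive ratio: 24/6 = 4, and 96/24 = 4, so r = 4.
Then A·4^0 = 6 gives A = 6, and P(n) = 6·4^n.
P(3) = 6·4^3 = 384.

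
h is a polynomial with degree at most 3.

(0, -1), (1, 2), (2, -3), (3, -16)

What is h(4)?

-37

Write h(n) = an³ + bn² + cn + d; the 4 given values yield a linear system in the 4 coefficients.
Solving, the leading coefficient vanishes, and h(n) = -4n² + 7n - 1.
Then h(4) = -37.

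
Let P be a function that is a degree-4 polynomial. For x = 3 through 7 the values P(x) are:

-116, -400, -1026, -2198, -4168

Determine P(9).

Write P(x) = ax^4 + bx³ + cx² + dx + e; the 5 given values yield a linear system in the 5 coefficients.
Solving, P(x) = -2x^4 + 2x³ - x² - x + 4.
Then P(9) = -11750.

-11750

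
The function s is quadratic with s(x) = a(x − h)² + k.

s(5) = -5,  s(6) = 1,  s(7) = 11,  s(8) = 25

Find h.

4

First differences 6, 10, 14; second difference 4 = 2a, so a = 2.
Expanding, the x-coefficient is −2ah = -4h; matching it to the data gives h = 4, and then k = -7.
So s(x) = 2(x − 4)² − 7.
Hence h = 4.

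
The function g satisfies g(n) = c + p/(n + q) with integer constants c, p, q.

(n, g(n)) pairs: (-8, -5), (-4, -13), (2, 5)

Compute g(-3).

(g(n) − c)(n + q) = p for each data point; the three points give a linear system in c and q, then p follows.
Solving: c = -1, q = 2, p = 24, so g(n) = -1 + 24/(n + 2).
Then g(-3) = -1 + 24/(-1) = -25.

-25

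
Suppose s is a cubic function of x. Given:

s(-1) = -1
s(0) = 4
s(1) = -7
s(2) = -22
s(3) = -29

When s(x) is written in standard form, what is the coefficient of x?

First differences: 5, -11, -15, -7. Second differences: -16, -4, 8. Third differences: 12, 12.
Level-3 differences are constant, so s has degree 3.
Fitting a degree-3 polynomial gives s(x) = 2x³ - 8x² - 5x + 4.
The coefficient of x is -5.

-5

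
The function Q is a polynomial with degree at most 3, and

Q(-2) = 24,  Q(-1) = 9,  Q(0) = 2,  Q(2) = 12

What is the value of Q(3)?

29

Write Q(n) = an³ + bn² + cn + d; the 4 given values yield a linear system in the 4 coefficients.
Solving, the leading coefficient vanishes, and Q(n) = 4n² - 3n + 2.
Then Q(3) = 29.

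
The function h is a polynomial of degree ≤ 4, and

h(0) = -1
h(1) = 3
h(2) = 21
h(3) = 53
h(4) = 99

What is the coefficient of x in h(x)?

First differences: 4, 18, 32, 46. Second differences: 14, 14, 14.
Level-2 differences are constant, so h has degree 2.
Fitting a degree-2 polynomial gives h(x) = 7x² - 3x - 1.
The coefficient of x is -3.

-3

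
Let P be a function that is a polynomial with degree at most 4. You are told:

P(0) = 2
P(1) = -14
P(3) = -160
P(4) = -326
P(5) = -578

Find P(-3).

38

Write P(m) = am^4 + bm³ + cm² + dm + e; the 5 given values yield a linear system in the 5 coefficients.
Solving, the leading coefficient vanishes, and P(m) = -3m³ - 7m² - 6m + 2.
Then P(-3) = 38.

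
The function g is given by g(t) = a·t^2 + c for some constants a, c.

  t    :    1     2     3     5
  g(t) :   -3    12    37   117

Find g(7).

237

From g(1) = -3 and g(2) = 12: 1a + c = -3 and 4a + c = 12.
Subtracting: 3a = 15, so a = 5; then c = -3 − 5·1 = -8.
So g(t) = 5t² − 8, and g(7) = 237.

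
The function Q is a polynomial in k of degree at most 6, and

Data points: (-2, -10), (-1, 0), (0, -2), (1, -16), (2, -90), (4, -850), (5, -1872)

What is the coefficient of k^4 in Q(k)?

-2

Write Q(k) = ak^6 + bk^5 + ck^4 + dk³ + ek² + pk + q; the 7 given values yield a linear system in the 7 coefficients.
Solving, the top 2 coefficients vanish, and Q(k) = -2k^4 - 4k³ - 4k² - 4k - 2.
The coefficient of k^4 is -2.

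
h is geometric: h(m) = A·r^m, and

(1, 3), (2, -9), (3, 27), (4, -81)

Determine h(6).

-729

Consecutive ratio: -9/3 = -3, and 27/(-9) = -3, so r = -3.
Then A·(-3)^1 = 3 gives A = -1, and h(m) = -1·(-3)^m.
h(6) = -1·(-3)^6 = -729.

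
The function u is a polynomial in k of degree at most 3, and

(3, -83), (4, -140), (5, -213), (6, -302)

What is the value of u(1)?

Write u(k) = ak³ + bk² + ck + d; the 4 given values yield a linear system in the 4 coefficients.
Solving, the leading coefficient vanishes, and u(k) = -8k² - k - 8.
Then u(1) = -17.

-17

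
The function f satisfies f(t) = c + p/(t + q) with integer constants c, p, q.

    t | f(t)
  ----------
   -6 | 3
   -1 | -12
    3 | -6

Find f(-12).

(f(t) − c)(t + q) = p for each data point; the three points give a linear system in c and q, then p follows.
Solving: c = -3, q = 3, p = -18, so f(t) = -3 − 18/(t + 3).
Then f(-12) = -3 − 18/(-9) = -1.

-1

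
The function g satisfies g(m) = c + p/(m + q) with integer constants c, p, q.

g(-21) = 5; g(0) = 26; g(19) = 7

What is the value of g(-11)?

(g(m) − c)(m + q) = p for each data point; the three points give a linear system in c and q, then p follows.
Solving: c = 6, q = 1, p = 20, so g(m) = 6 + 20/(m + 1).
Then g(-11) = 6 + 20/(-10) = 4.

4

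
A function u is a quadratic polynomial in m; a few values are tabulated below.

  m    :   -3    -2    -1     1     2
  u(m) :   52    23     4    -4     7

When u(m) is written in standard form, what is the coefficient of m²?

5

Write u(m) = am² + bm + c; the 5 given values yield a linear system in the 3 coefficients.
Solving, u(m) = 5m² - 4m - 5.
The coefficient of m² is 5.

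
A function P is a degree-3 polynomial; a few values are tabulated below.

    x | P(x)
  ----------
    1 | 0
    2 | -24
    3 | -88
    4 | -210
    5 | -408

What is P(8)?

-1638

First differences: -24, -64, -122, -198. Second differences: -40, -58, -76. Third differences: -18, -18.
Level-3 differences are constant, so P has degree 3.
Fitting a degree-3 polynomial gives P(x) = -3x³ - 2x² + 3x + 2.
Then P(8) = -1638.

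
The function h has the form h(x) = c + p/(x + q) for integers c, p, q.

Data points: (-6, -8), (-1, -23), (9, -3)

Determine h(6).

-2

(h(x) − c)(x + q) = p for each data point; the three points give a linear system in c and q, then p follows.
Solving: c = -5, q = 0, p = 18, so h(x) = -5 + 18/(x + 0).
Then h(6) = -5 + 18/6 = -2.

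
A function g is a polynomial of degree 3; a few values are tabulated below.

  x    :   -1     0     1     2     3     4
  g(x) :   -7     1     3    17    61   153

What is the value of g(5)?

311

First differences: 8, 2, 14, 44, 92. Second differences: -6, 12, 30, 48. Third differences: 18, 18, 18.
Level-3 differences are constant, so g has degree 3.
Fitting a degree-3 polynomial gives g(x) = 3x³ - 3x² + 2x + 1.
Then g(5) = 311.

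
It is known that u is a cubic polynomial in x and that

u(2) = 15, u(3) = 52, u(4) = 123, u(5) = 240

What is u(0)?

-5

Write u(x) = ax³ + bx² + cx + d; the 4 given values yield a linear system in the 4 coefficients.
Solving, u(x) = 2x³ - x² + 4x - 5.
Then u(0) = -5.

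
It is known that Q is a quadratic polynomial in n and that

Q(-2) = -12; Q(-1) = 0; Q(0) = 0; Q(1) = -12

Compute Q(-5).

First differences: 12, 0, -12. Second differences: -12, -12.
Level-2 differences are constant, so Q has degree 2.
Fitting a degree-2 polynomial gives Q(n) = -6n² - 6n.
Then Q(-5) = -120.

-120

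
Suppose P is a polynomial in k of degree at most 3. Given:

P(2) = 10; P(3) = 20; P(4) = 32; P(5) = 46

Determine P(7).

80

First differences: 10, 12, 14. Second differences: 2, 2.
Level-2 differences are constant, so P has degree 2.
Fitting a degree-2 polynomial gives P(k) = k² + 5k - 4.
Then P(7) = 80.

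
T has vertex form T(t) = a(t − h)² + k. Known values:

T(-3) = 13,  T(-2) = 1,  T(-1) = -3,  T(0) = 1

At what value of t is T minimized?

-1

First differences -12, -4, 4; second difference 8 = 2a, so a = 4.
Expanding, the t-coefficient is −2ah = -8h; matching it to the data gives h = -1, and then k = -3.
So T(t) = 4(t + 1)² − 3.
Hence h = -1.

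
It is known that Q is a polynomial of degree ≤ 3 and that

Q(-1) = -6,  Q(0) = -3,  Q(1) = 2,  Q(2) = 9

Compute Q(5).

Write Q(k) = ak³ + bk² + ck + d; the 4 given values yield a linear system in the 4 coefficients.
Solving, the leading coefficient vanishes, and Q(k) = k² + 4k - 3.
Then Q(5) = 42.

42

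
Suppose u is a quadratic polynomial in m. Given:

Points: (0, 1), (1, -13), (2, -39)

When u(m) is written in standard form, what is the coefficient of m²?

-6

Write u(m) = am² + bm + c; the 3 given values yield a linear system in the 3 coefficients.
Solving, u(m) = -6m² - 8m + 1.
The coefficient of m² is -6.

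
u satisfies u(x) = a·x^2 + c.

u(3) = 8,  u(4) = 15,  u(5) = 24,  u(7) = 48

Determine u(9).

80

From u(3) = 8 and u(4) = 15: 9a + c = 8 and 16a + c = 15.
Subtracting: 7a = 7, so a = 1; then c = 8 − 1·9 = -1.
So u(x) = 1x² − 1, and u(9) = 80.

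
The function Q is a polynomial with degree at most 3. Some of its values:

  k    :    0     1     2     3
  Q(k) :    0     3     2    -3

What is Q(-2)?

-18

First differences: 3, -1, -5. Second differences: -4, -4.
Level-2 differences are constant, so Q has degree 2.
Fitting a degree-2 polynomial gives Q(k) = -2k² + 5k.
Then Q(-2) = -18.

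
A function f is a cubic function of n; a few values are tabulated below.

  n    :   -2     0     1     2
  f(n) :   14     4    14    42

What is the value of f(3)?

Write f(n) = an³ + bn² + cn + d; the 4 given values yield a linear system in the 4 coefficients.
Solving, f(n) = n³ + 6n² + 3n + 4.
Then f(3) = 94.

94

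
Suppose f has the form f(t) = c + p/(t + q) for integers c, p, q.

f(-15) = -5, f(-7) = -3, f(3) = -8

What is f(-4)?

(f(t) − c)(t + q) = p for each data point; the three points give a linear system in c and q, then p follows.
Solving: c = -6, q = 3, p = -12, so f(t) = -6 − 12/(t + 3).
Then f(-4) = -6 − 12/(-1) = 6.

6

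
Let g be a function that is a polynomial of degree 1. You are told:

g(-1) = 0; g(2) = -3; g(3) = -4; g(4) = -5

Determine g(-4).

Write g(x) = ax + b; the 4 given values yield a linear system in the 2 coefficients.
Solving, g(x) = -x - 1.
Then g(-4) = 3.

3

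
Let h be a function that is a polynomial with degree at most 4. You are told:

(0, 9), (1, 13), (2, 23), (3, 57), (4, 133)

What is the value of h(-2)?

-53

Write h(m) = am^4 + bm³ + cm² + dm + e; the 5 given values yield a linear system in the 5 coefficients.
Solving, the leading coefficient vanishes, and h(m) = 3m³ - 6m² + 7m + 9.
Then h(-2) = -53.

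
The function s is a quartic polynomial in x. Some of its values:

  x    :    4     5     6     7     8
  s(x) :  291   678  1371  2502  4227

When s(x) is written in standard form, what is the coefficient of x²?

2

Write s(x) = ax^4 + bx³ + cx² + dx + e; the 5 given values yield a linear system in the 5 coefficients.
Solving, s(x) = x^4 + 2x² + 3.
The coefficient of x² is 2.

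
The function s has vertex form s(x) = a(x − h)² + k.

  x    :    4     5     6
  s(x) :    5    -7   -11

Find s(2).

First differences -12, -4; second difference 8 = 2a, so a = 4.
Expanding, the x-coefficient is −2ah = -8h; matching it to the data gives h = 6, and then k = -11.
So s(x) = 4(x − 6)² − 11.
s(2) = 4·(-4)² − 11 = 53.

53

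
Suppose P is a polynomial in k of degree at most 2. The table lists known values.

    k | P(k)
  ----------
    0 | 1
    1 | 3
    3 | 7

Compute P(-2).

-3

Write P(k) = ak² + bk + c; the 3 given values yield a linear system in the 3 coefficients.
Solving, the leading coefficient vanishes, and P(k) = 2k + 1.
Then P(-2) = -3.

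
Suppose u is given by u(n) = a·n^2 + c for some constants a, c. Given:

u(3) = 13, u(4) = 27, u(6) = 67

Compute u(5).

45

From u(3) = 13 and u(4) = 27: 9a + c = 13 and 16a + c = 27.
Subtracting: 7a = 14, so a = 2; then c = 13 − 2·9 = -5.
So u(n) = 2n² − 5, and u(5) = 45.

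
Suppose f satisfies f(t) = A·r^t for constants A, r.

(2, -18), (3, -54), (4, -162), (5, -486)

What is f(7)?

Consecutive ratio: -54/(-18) = 3, and -162/(-54) = 3, so r = 3.
Then A·3^2 = -18 gives A = -2, and f(t) = -2·3^t.
f(7) = -2·3^7 = -4374.

-4374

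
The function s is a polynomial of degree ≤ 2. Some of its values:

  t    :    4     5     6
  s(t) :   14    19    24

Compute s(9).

Write s(t) = at² + bt + c; the 3 given values yield a linear system in the 3 coefficients.
Solving, the leading coefficient vanishes, and s(t) = 5t - 6.
Then s(9) = 39.

39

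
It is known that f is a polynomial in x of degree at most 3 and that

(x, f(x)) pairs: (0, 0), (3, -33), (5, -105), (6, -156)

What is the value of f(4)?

-64

Write f(x) = ax³ + bx² + cx + d; the 4 given values yield a linear system in the 4 coefficients.
Solving, the leading coefficient vanishes, and f(x) = -5x² + 4x.
Then f(4) = -64.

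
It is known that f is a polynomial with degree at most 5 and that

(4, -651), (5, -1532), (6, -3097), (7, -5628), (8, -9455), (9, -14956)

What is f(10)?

First differences: -881, -1565, -2531, -3827, -5501. Second differences: -684, -966, -1296, -1674. Third differences: -282, -330, -378. Fourth differences: -48, -48.
Level-4 differences are constant, so f has degree 4.
Fitting a degree-4 polynomial gives f(n) = -2n^4 - 3n³ + 5n² - 5n - 7.
Then f(10) = -22557.

-22557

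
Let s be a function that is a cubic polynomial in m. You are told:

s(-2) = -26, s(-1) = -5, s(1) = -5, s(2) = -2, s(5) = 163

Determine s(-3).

-77

Write s(m) = am³ + bm² + cm + d; the 5 given values yield a linear system in the 4 coefficients.
Solving, s(m) = 2m³ - 3m² - 2m - 2.
Then s(-3) = -77.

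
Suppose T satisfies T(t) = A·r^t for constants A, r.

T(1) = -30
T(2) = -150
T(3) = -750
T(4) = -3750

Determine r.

Consecutive ratio: -150/(-30) = 5, and -750/(-150) = 5, so r = 5.
Then A·5^1 = -30 gives A = -6, and T(t) = -6·5^t.

5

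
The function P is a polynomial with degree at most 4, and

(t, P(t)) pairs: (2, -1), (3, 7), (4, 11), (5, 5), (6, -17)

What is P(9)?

-239

First differences: 8, 4, -6, -22. Second differences: -4, -10, -16. Third differences: -6, -6.
Level-3 differences are constant, so P has degree 3.
Fitting a degree-3 polynomial gives P(t) = -t³ + 7t² - 8t - 5.
Then P(9) = -239.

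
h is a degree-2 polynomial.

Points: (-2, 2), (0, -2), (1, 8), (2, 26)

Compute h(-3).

16

Write h(x) = ax² + bx + c; the 4 given values yield a linear system in the 3 coefficients.
Solving, h(x) = 4x² + 6x - 2.
Then h(-3) = 16.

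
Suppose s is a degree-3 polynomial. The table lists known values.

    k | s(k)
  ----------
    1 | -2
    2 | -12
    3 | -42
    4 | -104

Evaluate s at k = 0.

Write s(k) = ak³ + bk² + ck + d; the 4 given values yield a linear system in the 4 coefficients.
Solving, s(k) = -2k³ + 2k² - 2k.
Then s(0) = 0.

0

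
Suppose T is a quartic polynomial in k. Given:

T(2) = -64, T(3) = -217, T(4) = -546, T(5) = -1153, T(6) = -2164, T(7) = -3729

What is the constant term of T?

2

First differences: -153, -329, -607, -1011, -1565. Second differences: -176, -278, -404, -554. Third differences: -102, -126, -150. Fourth differences: -24, -24.
Level-4 differences are constant, so T has degree 4.
Fitting a degree-4 polynomial gives T(k) = -k^4 - 3k³ - 6k² - k + 2.
The constant term is T(0) = 2.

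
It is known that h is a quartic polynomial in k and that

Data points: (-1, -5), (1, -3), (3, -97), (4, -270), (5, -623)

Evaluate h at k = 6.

Write h(k) = ak^4 + bk³ + ck² + dk + e; the 5 given values yield a linear system in the 5 coefficients.
Solving, h(k) = -k^4 + k³ - 5k² + 2.
Then h(6) = -1258.

-1258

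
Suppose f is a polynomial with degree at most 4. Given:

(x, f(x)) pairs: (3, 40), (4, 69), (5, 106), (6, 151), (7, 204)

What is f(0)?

First differences: 29, 37, 45, 53. Second differences: 8, 8, 8.
Level-2 differences are constant, so f has degree 2.
Fitting a degree-2 polynomial gives f(x) = 4x² + x + 1.
The constant term is f(0) = 1.

1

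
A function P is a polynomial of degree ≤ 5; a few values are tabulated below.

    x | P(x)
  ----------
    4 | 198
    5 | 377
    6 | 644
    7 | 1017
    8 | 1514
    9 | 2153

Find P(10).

2952

First differences: 179, 267, 373, 497, 639. Second differences: 88, 106, 124, 142. Third differences: 18, 18, 18.
Level-3 differences are constant, so P has degree 3.
Fitting a degree-3 polynomial gives P(x) = 3x³ - x² + 5x + 2.
Then P(10) = 2952.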